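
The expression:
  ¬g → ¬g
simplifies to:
True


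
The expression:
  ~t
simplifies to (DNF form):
~t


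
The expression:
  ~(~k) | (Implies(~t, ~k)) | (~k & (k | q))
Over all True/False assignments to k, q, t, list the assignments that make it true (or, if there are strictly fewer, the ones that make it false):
is always true.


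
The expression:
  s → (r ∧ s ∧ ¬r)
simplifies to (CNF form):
¬s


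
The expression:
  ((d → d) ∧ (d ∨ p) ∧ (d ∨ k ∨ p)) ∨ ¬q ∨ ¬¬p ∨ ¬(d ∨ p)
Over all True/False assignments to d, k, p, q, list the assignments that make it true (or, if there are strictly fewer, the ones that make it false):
is always true.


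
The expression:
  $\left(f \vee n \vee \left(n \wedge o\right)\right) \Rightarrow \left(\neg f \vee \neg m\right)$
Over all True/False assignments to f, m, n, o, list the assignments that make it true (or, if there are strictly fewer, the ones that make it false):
is false only for:
  f=True, m=True, n=False, o=False;
  f=True, m=True, n=False, o=True;
  f=True, m=True, n=True, o=False;
  f=True, m=True, n=True, o=True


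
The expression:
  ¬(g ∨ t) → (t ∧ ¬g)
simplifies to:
g ∨ t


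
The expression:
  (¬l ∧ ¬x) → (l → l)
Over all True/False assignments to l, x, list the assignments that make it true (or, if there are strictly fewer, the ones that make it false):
is always true.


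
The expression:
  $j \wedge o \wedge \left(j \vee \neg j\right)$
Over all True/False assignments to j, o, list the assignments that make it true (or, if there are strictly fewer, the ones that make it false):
is true only for:
  j=True, o=True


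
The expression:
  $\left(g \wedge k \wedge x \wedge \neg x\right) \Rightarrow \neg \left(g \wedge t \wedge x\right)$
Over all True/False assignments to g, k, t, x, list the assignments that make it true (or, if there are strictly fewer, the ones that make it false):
is always true.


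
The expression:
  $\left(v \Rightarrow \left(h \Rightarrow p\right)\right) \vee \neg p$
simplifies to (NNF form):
$\text{True}$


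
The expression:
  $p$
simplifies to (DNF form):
$p$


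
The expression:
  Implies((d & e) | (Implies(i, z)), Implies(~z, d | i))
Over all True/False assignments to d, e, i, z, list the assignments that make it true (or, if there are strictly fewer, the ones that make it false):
is false only for:
  d=False, e=False, i=False, z=False;
  d=False, e=True, i=False, z=False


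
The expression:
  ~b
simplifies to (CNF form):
~b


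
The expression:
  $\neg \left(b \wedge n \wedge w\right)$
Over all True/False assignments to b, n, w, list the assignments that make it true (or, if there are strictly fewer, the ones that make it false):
is false only for:
  b=True, n=True, w=True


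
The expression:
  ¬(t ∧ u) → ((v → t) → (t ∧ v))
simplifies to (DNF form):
v ∨ (t ∧ u)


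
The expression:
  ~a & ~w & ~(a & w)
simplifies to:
~a & ~w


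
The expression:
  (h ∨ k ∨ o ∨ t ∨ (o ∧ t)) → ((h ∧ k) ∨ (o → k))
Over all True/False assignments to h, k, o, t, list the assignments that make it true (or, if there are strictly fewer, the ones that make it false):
is false only for:
  h=False, k=False, o=True, t=False;
  h=False, k=False, o=True, t=True;
  h=True, k=False, o=True, t=False;
  h=True, k=False, o=True, t=True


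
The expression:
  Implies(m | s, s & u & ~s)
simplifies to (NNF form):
~m & ~s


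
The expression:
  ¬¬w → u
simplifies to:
u ∨ ¬w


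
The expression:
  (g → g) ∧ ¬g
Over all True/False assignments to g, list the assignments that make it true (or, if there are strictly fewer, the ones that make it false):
is true only for:
  g=False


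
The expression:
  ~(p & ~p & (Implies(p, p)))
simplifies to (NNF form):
True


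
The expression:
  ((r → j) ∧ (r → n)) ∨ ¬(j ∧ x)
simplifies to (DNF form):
n ∨ ¬j ∨ ¬r ∨ ¬x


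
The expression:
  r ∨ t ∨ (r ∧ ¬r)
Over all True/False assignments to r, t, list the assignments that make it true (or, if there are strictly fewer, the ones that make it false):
is false only for:
  r=False, t=False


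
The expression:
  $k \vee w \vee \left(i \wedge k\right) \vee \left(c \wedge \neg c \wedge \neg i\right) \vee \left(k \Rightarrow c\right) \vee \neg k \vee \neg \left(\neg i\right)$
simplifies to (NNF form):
$\text{True}$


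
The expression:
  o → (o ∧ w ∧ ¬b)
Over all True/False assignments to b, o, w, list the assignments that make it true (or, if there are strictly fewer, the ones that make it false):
is false only for:
  b=False, o=True, w=False;
  b=True, o=True, w=False;
  b=True, o=True, w=True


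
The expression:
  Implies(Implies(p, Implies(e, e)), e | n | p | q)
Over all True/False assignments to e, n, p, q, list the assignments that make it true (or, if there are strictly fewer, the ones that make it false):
is false only for:
  e=False, n=False, p=False, q=False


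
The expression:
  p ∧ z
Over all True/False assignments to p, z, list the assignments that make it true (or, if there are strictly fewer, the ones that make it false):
is true only for:
  p=True, z=True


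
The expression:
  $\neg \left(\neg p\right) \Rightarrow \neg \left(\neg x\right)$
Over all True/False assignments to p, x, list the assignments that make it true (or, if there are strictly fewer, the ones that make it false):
is false only for:
  p=True, x=False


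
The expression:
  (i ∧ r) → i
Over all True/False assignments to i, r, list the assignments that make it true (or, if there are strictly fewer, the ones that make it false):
is always true.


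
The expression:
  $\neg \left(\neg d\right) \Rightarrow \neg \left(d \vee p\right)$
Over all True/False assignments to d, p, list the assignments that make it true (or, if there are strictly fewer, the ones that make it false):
is true only for:
  d=False, p=False;
  d=False, p=True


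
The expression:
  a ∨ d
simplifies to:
a ∨ d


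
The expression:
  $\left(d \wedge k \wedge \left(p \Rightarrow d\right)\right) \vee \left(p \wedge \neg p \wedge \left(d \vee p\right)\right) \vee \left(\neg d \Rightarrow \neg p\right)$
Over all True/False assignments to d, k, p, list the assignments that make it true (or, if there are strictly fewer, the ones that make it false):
is false only for:
  d=False, k=False, p=True;
  d=False, k=True, p=True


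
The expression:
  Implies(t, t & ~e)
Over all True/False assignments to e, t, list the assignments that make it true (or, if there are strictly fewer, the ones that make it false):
is false only for:
  e=True, t=True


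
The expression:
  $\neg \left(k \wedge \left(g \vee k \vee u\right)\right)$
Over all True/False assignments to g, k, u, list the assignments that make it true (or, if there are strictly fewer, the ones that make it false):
is true only for:
  g=False, k=False, u=False;
  g=False, k=False, u=True;
  g=True, k=False, u=False;
  g=True, k=False, u=True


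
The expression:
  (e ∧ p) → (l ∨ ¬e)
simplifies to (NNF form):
l ∨ ¬e ∨ ¬p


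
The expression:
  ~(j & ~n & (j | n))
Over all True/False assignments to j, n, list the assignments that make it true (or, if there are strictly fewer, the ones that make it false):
is false only for:
  j=True, n=False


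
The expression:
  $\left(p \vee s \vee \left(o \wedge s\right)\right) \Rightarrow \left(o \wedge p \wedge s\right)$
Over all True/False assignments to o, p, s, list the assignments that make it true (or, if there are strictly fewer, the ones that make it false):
is true only for:
  o=False, p=False, s=False;
  o=True, p=False, s=False;
  o=True, p=True, s=True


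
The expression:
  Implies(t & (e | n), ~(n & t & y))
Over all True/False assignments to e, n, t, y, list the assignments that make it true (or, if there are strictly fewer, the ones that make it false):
is false only for:
  e=False, n=True, t=True, y=True;
  e=True, n=True, t=True, y=True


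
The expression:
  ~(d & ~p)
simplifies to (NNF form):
p | ~d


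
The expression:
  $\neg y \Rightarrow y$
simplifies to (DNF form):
$y$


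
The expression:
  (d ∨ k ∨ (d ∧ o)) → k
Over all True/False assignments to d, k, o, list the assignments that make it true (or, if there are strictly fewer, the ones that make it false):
is false only for:
  d=True, k=False, o=False;
  d=True, k=False, o=True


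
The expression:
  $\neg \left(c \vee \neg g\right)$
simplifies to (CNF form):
$g \wedge \neg c$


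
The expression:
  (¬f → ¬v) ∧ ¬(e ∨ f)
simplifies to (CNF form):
¬e ∧ ¬f ∧ ¬v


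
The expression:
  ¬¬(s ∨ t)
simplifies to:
s ∨ t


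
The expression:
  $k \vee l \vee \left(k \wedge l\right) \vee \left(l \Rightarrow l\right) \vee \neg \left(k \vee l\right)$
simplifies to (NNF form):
$\text{True}$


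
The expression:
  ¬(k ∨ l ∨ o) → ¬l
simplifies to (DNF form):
True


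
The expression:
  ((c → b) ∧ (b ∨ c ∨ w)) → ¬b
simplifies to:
¬b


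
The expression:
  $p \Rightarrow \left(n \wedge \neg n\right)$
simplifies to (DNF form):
$\neg p$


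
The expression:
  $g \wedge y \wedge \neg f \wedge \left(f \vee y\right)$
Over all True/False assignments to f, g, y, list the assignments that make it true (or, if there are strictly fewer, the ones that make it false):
is true only for:
  f=False, g=True, y=True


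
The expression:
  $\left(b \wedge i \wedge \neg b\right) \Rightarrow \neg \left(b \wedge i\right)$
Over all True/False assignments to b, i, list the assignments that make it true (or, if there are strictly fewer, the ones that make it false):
is always true.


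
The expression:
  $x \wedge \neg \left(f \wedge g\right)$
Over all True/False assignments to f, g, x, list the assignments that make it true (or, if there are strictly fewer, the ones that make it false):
is true only for:
  f=False, g=False, x=True;
  f=False, g=True, x=True;
  f=True, g=False, x=True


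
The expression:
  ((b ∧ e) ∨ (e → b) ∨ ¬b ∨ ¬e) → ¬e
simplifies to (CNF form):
¬e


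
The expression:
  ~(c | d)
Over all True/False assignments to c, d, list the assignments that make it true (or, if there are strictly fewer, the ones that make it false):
is true only for:
  c=False, d=False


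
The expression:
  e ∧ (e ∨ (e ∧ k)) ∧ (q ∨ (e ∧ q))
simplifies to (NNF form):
e ∧ q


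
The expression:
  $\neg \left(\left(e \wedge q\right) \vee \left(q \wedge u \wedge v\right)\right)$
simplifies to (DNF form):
$\left(\neg e \wedge \neg u\right) \vee \left(\neg e \wedge \neg v\right) \vee \neg q$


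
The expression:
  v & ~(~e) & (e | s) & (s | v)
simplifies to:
e & v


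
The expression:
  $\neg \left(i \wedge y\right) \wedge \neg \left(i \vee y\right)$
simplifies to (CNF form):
$\neg i \wedge \neg y$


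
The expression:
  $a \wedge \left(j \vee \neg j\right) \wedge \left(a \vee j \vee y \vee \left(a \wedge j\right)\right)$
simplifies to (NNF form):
$a$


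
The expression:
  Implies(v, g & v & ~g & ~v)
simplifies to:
~v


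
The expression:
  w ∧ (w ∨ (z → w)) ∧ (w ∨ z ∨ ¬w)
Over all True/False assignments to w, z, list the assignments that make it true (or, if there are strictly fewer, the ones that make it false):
is true only for:
  w=True, z=False;
  w=True, z=True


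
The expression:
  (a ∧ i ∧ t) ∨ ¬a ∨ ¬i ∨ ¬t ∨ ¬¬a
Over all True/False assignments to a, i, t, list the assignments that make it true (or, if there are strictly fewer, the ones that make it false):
is always true.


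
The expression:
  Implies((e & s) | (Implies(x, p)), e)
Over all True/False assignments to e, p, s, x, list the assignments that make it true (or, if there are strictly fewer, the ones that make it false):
is false only for:
  e=False, p=False, s=False, x=False;
  e=False, p=False, s=True, x=False;
  e=False, p=True, s=False, x=False;
  e=False, p=True, s=False, x=True;
  e=False, p=True, s=True, x=False;
  e=False, p=True, s=True, x=True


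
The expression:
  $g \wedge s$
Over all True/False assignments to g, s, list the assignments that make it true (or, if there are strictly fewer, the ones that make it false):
is true only for:
  g=True, s=True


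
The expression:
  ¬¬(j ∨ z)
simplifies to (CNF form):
j ∨ z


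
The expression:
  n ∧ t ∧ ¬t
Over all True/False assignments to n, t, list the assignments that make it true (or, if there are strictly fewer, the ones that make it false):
is never true.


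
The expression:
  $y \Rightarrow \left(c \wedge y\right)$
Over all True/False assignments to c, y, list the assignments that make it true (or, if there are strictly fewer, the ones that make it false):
is false only for:
  c=False, y=True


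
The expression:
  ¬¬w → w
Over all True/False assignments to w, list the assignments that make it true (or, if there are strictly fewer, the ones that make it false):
is always true.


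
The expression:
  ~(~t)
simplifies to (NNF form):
t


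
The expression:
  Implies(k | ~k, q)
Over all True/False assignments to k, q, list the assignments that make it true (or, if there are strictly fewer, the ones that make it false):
is true only for:
  k=False, q=True;
  k=True, q=True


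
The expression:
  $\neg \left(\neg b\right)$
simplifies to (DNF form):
$b$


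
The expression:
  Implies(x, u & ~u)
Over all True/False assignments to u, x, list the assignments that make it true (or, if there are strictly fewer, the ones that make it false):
is true only for:
  u=False, x=False;
  u=True, x=False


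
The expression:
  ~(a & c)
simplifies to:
~a | ~c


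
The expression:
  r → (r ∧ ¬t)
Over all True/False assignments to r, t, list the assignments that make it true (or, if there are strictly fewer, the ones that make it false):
is false only for:
  r=True, t=True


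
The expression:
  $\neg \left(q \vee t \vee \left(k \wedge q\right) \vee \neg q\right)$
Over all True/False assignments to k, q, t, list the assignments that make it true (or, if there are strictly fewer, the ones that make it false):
is never true.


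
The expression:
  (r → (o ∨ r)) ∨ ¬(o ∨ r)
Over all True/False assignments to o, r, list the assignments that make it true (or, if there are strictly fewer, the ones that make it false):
is always true.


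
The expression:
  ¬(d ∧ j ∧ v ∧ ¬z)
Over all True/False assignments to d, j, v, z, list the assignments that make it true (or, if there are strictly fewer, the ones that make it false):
is false only for:
  d=True, j=True, v=True, z=False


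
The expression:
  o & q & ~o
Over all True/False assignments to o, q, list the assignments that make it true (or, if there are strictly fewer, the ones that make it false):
is never true.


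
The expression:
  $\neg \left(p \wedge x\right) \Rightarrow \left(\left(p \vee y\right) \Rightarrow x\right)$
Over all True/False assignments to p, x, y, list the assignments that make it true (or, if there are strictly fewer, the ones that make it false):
is false only for:
  p=False, x=False, y=True;
  p=True, x=False, y=False;
  p=True, x=False, y=True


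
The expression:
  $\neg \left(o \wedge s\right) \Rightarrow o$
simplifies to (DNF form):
$o$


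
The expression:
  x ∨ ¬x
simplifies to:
True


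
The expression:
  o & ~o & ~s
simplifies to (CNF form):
False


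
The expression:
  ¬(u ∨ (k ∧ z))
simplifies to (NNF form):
¬u ∧ (¬k ∨ ¬z)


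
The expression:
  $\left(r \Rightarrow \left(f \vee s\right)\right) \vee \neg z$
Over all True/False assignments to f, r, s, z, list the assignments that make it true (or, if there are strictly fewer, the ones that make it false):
is false only for:
  f=False, r=True, s=False, z=True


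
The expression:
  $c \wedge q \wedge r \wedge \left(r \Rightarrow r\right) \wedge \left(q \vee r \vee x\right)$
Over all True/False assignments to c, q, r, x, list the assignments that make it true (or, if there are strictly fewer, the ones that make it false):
is true only for:
  c=True, q=True, r=True, x=False;
  c=True, q=True, r=True, x=True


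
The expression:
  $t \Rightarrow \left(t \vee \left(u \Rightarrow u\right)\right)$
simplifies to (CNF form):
$\text{True}$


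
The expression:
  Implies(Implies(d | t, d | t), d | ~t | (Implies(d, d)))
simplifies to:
True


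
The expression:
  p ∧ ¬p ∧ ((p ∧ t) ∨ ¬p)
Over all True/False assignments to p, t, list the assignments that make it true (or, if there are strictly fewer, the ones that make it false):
is never true.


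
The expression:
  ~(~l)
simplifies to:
l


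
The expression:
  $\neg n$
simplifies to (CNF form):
$\neg n$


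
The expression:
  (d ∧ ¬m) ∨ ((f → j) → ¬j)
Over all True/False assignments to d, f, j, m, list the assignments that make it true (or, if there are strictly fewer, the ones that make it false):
is false only for:
  d=False, f=False, j=True, m=False;
  d=False, f=False, j=True, m=True;
  d=False, f=True, j=True, m=False;
  d=False, f=True, j=True, m=True;
  d=True, f=False, j=True, m=True;
  d=True, f=True, j=True, m=True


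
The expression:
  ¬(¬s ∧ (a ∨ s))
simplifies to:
s ∨ ¬a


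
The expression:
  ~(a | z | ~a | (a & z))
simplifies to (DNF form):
False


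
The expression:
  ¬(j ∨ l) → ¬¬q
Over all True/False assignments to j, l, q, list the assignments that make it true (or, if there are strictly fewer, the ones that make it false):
is false only for:
  j=False, l=False, q=False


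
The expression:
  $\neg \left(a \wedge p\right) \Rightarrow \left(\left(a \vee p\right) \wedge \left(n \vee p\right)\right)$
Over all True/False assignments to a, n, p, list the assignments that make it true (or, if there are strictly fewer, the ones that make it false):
is false only for:
  a=False, n=False, p=False;
  a=False, n=True, p=False;
  a=True, n=False, p=False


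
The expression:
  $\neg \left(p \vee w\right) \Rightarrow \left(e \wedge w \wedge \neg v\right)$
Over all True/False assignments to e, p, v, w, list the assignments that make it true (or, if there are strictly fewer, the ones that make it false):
is false only for:
  e=False, p=False, v=False, w=False;
  e=False, p=False, v=True, w=False;
  e=True, p=False, v=False, w=False;
  e=True, p=False, v=True, w=False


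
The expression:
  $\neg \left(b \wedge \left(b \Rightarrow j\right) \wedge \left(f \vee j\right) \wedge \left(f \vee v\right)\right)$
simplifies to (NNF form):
$\left(\neg f \wedge \neg v\right) \vee \neg b \vee \neg j$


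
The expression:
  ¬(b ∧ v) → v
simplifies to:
v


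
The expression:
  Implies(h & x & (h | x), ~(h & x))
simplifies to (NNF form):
~h | ~x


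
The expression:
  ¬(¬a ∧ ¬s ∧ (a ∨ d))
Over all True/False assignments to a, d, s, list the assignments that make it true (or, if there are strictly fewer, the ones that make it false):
is false only for:
  a=False, d=True, s=False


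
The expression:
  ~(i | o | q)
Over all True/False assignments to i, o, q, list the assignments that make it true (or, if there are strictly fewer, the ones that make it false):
is true only for:
  i=False, o=False, q=False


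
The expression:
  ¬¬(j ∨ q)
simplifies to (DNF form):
j ∨ q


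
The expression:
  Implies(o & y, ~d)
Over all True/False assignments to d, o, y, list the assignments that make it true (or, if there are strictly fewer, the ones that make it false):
is false only for:
  d=True, o=True, y=True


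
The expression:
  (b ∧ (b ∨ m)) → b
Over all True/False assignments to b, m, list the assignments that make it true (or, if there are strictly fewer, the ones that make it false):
is always true.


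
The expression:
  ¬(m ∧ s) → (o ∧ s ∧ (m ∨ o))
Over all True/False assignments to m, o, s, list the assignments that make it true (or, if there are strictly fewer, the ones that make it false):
is true only for:
  m=False, o=True, s=True;
  m=True, o=False, s=True;
  m=True, o=True, s=True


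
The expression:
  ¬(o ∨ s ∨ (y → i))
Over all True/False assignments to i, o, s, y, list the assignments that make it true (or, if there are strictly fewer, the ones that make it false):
is true only for:
  i=False, o=False, s=False, y=True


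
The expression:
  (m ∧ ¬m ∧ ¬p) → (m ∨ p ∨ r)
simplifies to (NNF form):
True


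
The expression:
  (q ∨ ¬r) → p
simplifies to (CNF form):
(p ∨ r) ∧ (p ∨ ¬q)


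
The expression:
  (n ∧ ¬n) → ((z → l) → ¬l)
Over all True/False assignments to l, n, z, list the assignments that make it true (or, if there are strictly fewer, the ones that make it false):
is always true.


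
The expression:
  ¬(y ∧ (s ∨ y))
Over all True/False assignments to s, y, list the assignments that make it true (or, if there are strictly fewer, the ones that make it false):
is true only for:
  s=False, y=False;
  s=True, y=False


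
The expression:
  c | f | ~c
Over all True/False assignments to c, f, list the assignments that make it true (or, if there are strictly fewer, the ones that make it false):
is always true.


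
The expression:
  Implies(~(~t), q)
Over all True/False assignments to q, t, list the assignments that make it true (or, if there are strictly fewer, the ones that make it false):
is false only for:
  q=False, t=True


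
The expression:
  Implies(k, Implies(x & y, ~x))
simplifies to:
~k | ~x | ~y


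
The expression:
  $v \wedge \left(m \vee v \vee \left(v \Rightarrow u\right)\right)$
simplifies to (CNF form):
$v$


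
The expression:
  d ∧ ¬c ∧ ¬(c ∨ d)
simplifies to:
False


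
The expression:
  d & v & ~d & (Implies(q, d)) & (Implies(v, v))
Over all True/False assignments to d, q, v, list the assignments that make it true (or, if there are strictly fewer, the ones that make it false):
is never true.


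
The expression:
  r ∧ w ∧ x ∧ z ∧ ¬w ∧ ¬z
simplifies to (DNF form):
False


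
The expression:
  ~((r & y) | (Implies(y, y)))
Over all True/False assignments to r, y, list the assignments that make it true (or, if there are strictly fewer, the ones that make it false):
is never true.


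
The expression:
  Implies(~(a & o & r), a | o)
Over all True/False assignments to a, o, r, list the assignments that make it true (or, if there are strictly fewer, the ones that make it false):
is false only for:
  a=False, o=False, r=False;
  a=False, o=False, r=True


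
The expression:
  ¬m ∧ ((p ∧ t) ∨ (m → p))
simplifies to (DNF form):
¬m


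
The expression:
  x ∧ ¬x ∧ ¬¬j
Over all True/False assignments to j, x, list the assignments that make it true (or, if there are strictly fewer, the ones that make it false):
is never true.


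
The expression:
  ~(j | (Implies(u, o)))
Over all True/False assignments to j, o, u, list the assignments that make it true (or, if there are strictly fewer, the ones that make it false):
is true only for:
  j=False, o=False, u=True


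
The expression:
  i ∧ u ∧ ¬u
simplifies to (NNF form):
False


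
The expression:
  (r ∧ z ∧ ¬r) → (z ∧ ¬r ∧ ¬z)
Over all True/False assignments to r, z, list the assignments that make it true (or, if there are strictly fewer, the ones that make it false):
is always true.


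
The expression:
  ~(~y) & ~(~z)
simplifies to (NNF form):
y & z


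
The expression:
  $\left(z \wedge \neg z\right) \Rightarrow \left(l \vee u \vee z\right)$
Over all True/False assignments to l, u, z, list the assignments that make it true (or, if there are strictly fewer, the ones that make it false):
is always true.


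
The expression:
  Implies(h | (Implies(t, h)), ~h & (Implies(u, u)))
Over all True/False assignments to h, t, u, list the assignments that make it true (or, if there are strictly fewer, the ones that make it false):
is true only for:
  h=False, t=False, u=False;
  h=False, t=False, u=True;
  h=False, t=True, u=False;
  h=False, t=True, u=True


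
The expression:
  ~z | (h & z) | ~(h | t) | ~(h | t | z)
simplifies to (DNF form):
h | ~t | ~z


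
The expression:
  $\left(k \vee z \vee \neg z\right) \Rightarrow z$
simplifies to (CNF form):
$z$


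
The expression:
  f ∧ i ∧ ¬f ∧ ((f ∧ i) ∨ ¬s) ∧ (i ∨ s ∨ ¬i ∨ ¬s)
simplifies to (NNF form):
False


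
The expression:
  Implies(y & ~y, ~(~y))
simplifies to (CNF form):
True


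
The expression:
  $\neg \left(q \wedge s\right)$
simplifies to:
$\neg q \vee \neg s$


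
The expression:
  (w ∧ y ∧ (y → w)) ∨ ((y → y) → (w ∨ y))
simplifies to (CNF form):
w ∨ y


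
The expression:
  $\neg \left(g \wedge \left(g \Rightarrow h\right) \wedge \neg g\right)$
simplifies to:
$\text{True}$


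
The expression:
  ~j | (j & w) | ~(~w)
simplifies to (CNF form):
w | ~j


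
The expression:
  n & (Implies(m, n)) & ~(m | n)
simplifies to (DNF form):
False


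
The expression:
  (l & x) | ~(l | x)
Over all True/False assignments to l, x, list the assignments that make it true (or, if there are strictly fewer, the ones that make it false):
is true only for:
  l=False, x=False;
  l=True, x=True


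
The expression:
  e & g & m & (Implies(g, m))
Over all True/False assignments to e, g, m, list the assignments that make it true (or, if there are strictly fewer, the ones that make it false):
is true only for:
  e=True, g=True, m=True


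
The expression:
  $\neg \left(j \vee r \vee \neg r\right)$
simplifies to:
$\text{False}$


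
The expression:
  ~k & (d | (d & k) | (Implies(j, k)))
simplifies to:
~k & (d | ~j)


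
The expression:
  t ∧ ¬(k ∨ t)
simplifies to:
False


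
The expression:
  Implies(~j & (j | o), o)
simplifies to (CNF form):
True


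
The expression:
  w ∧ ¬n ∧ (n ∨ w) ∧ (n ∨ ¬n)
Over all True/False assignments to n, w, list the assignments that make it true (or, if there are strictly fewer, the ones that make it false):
is true only for:
  n=False, w=True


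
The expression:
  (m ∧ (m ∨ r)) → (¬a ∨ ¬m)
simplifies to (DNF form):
¬a ∨ ¬m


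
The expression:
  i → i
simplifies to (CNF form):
True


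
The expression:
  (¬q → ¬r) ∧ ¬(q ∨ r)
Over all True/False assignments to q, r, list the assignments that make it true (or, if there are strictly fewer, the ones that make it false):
is true only for:
  q=False, r=False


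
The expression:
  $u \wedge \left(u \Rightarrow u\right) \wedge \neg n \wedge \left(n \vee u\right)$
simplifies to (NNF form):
$u \wedge \neg n$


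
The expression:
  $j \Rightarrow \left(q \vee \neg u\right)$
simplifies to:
$q \vee \neg j \vee \neg u$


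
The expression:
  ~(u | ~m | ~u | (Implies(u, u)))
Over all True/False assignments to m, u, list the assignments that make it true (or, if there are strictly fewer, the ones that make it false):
is never true.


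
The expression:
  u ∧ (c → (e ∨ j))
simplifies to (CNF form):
u ∧ (e ∨ j ∨ ¬c)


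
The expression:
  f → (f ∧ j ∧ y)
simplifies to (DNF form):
(j ∧ y) ∨ ¬f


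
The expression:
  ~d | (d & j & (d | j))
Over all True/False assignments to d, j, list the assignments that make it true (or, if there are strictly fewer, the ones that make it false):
is false only for:
  d=True, j=False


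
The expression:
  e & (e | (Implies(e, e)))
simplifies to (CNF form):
e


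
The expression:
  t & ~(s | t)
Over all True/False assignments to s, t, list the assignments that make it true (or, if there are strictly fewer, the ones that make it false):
is never true.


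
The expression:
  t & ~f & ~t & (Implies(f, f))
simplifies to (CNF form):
False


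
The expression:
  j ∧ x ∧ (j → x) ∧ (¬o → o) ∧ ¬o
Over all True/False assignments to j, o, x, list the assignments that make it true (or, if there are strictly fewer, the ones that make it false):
is never true.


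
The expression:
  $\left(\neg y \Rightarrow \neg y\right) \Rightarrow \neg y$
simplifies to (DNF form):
$\neg y$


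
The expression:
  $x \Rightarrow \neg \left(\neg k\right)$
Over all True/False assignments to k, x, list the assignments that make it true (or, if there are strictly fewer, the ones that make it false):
is false only for:
  k=False, x=True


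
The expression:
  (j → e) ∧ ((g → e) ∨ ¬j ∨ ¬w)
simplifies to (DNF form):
e ∨ ¬j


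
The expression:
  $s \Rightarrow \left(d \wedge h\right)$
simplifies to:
$\left(d \wedge h\right) \vee \neg s$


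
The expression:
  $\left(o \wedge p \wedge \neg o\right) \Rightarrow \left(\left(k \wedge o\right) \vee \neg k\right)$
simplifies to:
$\text{True}$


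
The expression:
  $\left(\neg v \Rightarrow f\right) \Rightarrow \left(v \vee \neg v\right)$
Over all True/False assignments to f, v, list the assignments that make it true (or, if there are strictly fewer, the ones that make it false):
is always true.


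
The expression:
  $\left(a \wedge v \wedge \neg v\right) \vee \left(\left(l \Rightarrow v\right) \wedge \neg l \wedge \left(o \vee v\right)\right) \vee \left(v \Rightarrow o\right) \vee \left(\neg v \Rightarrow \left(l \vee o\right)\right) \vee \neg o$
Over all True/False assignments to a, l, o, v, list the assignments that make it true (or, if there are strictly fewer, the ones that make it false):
is always true.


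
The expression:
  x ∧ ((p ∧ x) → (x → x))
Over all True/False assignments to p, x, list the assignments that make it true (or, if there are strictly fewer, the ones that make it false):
is true only for:
  p=False, x=True;
  p=True, x=True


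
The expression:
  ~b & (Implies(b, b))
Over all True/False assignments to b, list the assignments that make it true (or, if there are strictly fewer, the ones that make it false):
is true only for:
  b=False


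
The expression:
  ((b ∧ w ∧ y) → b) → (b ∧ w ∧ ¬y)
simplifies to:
b ∧ w ∧ ¬y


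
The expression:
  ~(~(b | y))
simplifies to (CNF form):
b | y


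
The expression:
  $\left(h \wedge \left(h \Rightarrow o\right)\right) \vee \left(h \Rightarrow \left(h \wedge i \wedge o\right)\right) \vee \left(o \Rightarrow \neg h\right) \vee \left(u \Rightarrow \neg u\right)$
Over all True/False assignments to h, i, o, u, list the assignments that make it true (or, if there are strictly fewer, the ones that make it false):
is always true.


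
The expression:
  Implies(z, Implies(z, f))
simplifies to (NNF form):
f | ~z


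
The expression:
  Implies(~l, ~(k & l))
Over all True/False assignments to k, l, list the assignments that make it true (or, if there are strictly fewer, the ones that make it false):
is always true.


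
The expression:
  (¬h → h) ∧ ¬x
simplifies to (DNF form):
h ∧ ¬x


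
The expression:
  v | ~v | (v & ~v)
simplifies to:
True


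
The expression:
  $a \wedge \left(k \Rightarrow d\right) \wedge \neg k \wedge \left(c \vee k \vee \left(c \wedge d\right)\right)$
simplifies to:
$a \wedge c \wedge \neg k$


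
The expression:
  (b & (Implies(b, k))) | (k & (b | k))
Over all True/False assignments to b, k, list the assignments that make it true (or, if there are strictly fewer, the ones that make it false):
is true only for:
  b=False, k=True;
  b=True, k=True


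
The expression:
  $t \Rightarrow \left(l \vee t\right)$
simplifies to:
$\text{True}$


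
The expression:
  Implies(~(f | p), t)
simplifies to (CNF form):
f | p | t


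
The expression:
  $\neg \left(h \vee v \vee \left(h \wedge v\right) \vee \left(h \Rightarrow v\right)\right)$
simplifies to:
$\text{False}$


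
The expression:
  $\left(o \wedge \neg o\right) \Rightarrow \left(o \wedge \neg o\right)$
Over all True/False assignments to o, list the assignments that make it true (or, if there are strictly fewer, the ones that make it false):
is always true.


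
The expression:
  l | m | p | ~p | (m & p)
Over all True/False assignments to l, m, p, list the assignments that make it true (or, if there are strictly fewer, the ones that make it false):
is always true.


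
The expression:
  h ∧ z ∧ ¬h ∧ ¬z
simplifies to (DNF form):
False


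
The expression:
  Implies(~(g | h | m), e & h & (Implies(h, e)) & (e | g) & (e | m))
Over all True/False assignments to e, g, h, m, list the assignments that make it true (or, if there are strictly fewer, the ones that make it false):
is false only for:
  e=False, g=False, h=False, m=False;
  e=True, g=False, h=False, m=False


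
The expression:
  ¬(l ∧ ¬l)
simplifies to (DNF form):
True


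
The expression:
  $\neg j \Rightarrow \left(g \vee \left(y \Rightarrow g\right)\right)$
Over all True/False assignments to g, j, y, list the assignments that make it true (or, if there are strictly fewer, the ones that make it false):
is false only for:
  g=False, j=False, y=True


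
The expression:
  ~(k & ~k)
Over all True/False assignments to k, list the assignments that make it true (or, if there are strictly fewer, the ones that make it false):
is always true.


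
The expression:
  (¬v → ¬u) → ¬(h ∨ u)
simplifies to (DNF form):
(u ∧ ¬v) ∨ (¬h ∧ ¬u)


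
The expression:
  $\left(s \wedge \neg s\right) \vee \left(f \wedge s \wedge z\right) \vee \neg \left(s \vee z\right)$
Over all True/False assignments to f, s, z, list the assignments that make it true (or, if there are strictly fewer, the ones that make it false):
is true only for:
  f=False, s=False, z=False;
  f=True, s=False, z=False;
  f=True, s=True, z=True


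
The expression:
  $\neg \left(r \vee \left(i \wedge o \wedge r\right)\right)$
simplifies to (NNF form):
$\neg r$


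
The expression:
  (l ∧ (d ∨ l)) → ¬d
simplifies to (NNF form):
¬d ∨ ¬l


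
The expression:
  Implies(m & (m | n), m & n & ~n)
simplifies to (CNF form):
~m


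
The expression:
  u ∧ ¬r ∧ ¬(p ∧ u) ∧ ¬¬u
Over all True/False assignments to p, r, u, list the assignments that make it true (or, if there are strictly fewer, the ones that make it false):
is true only for:
  p=False, r=False, u=True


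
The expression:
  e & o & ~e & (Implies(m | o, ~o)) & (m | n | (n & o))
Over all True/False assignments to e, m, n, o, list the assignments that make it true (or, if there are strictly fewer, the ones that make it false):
is never true.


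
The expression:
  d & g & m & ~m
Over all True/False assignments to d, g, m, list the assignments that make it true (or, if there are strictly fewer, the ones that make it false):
is never true.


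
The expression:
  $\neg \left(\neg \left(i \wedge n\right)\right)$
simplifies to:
$i \wedge n$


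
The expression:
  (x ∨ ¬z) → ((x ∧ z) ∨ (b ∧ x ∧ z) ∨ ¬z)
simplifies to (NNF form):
True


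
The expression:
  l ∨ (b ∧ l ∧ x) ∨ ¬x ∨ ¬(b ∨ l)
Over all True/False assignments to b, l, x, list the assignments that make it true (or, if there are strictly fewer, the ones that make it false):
is false only for:
  b=True, l=False, x=True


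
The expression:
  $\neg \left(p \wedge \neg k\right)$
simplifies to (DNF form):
$k \vee \neg p$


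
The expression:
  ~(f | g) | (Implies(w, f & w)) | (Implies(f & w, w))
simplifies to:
True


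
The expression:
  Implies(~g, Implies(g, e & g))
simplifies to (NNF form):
True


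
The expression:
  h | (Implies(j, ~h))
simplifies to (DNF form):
True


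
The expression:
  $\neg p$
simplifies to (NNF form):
$\neg p$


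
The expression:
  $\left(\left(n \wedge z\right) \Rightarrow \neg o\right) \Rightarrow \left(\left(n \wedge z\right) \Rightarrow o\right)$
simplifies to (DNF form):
$o \vee \neg n \vee \neg z$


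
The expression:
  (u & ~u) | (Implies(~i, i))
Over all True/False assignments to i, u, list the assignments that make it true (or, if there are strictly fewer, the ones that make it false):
is true only for:
  i=True, u=False;
  i=True, u=True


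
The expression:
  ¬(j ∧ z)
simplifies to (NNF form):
¬j ∨ ¬z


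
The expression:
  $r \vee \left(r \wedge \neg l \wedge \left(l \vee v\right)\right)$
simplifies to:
$r$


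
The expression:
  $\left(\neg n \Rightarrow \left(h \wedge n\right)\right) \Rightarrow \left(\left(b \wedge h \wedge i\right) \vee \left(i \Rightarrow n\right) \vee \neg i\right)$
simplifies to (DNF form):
$\text{True}$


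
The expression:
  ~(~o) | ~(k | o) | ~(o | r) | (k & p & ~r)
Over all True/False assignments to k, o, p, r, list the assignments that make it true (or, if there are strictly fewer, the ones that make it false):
is false only for:
  k=True, o=False, p=False, r=True;
  k=True, o=False, p=True, r=True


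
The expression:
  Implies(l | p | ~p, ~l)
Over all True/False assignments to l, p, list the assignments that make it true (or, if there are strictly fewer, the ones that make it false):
is true only for:
  l=False, p=False;
  l=False, p=True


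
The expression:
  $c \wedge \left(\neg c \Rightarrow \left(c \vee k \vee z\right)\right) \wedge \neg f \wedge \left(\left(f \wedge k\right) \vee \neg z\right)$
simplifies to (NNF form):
$c \wedge \neg f \wedge \neg z$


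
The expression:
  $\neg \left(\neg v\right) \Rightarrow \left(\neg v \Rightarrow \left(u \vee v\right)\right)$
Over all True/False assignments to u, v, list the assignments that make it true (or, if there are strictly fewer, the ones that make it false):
is always true.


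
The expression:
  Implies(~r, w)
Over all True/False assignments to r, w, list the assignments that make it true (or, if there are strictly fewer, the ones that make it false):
is false only for:
  r=False, w=False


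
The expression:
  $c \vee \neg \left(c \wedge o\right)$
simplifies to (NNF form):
$\text{True}$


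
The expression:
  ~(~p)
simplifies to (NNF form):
p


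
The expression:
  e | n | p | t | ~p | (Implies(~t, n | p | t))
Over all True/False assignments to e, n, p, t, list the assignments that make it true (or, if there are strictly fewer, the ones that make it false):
is always true.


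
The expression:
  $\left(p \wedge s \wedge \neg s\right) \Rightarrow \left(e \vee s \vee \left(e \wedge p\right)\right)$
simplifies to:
$\text{True}$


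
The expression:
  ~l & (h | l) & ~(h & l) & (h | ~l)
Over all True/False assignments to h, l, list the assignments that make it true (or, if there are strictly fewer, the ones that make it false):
is true only for:
  h=True, l=False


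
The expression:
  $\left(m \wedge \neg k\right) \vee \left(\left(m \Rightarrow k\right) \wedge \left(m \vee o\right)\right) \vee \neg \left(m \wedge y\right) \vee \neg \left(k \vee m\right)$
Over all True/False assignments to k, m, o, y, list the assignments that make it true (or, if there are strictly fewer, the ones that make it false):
is always true.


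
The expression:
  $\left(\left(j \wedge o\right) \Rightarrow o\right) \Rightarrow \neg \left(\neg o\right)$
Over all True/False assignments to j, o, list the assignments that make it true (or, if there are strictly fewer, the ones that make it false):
is true only for:
  j=False, o=True;
  j=True, o=True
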